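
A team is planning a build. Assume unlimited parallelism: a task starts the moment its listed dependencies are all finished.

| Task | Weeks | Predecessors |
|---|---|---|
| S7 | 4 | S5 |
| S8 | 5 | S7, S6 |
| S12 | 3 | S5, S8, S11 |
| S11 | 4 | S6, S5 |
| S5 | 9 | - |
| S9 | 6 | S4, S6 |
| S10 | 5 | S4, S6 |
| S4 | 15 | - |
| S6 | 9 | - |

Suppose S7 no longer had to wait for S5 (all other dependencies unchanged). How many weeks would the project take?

With the dependency in place, S4→S9 = 15+6 = 21 sets the finish at 21 weeks.
Without S5→S7, S7's earliest start moves from 9 to 0.
New critical path: S4→S9 = 15+6 = 21 ⇒ 21 weeks.

21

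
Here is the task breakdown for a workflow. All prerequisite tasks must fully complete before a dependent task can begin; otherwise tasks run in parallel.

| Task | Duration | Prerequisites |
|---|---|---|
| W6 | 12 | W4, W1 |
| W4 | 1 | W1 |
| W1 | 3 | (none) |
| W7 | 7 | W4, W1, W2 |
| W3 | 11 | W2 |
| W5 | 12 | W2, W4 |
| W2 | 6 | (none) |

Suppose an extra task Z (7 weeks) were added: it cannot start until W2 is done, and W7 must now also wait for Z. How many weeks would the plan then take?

Originally the plan takes 18 weeks.
With Z inserted, W7 now waits for max(W4, W1, W2, Z).
New critical path: W2→Z→W7 = 6+7+7 = 20 ⇒ 20 weeks.

20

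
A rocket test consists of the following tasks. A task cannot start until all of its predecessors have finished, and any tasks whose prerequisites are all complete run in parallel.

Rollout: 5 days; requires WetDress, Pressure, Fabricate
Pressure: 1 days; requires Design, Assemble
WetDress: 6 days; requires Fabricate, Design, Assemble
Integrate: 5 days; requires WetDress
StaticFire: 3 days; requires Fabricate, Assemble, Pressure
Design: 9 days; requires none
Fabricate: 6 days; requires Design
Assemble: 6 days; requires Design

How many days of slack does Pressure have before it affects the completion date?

5

Critical path: Design→Fabricate→WetDress→Integrate = 9+6+6+5 = 26, so the finish is 26 days.
Pressure finishes as early as 16 and must finish by 21.
So Pressure can slip 21 − 16 = 5 days.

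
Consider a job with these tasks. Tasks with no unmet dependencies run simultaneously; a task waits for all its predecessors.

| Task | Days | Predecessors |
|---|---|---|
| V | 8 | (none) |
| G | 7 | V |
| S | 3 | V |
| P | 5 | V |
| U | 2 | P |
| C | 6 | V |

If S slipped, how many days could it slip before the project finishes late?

Critical path: V→G = 8+7 = 15, so the finish is 15 days.
S finishes as early as 11 and must finish by 15.
Slack of S = 12 − 8 = 4 days.

4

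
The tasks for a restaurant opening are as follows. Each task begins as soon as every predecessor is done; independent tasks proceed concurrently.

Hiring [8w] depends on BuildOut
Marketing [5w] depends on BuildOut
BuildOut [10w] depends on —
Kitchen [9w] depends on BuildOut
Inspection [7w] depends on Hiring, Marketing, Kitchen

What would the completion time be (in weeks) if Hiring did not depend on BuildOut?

Before: longest chain BuildOut→Kitchen→Inspection = 10+9+7 = 26, finish 26.
Without BuildOut→Hiring, Hiring's earliest start moves from 10 to 0.
New critical path: BuildOut→Kitchen→Inspection = 10+9+7 = 26 ⇒ 26 weeks.

26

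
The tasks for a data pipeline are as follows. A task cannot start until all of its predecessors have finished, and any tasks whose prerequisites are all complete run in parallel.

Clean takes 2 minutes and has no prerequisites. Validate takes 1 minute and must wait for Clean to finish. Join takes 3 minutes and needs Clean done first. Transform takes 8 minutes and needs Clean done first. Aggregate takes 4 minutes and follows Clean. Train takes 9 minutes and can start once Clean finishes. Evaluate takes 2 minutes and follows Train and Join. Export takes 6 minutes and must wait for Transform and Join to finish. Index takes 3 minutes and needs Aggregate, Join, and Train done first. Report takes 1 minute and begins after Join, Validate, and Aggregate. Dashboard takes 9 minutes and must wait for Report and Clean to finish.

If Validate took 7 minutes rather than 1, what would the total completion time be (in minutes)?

19

Critical path before the change: Clean→Transform→Export = 2+8+6 = 16 giving 16 minutes.
The longest path through Validate is only 13 minutes, so Validate has float 3.
Now Clean→Validate→Report→Dashboard = 2+7+1+9 = 19 is longest, so the finish becomes 19 minutes.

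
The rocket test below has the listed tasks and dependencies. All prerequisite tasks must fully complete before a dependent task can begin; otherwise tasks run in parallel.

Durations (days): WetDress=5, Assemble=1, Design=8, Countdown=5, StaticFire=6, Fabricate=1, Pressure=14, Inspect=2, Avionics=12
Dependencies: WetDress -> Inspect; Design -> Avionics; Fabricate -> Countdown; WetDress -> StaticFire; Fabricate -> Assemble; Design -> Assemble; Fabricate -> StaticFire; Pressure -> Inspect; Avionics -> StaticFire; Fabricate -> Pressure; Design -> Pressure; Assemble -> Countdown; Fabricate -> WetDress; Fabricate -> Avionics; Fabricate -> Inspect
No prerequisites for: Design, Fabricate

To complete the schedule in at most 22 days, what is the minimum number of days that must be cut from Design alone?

4

Current finish: 26 days; target: 22.
Design is on every critical path, so each day cut from Design cuts the finish by one (this holds down to a finish of 19).
Need 26 − 22 = 4 days off Design → Design becomes 4 days, finish becomes 22.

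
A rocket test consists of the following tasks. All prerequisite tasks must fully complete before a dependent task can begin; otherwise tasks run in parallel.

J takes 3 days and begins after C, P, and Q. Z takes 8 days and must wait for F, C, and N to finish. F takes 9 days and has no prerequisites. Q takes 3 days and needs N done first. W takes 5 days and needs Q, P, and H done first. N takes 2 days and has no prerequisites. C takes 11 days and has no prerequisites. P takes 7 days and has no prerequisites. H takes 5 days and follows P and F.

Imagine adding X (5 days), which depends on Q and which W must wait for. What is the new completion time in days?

19

Originally the project takes 19 days.
With X inserted, W now waits for max(Q, P, H, X).
New critical path: C→Z = 11+8 = 19 ⇒ 19 days.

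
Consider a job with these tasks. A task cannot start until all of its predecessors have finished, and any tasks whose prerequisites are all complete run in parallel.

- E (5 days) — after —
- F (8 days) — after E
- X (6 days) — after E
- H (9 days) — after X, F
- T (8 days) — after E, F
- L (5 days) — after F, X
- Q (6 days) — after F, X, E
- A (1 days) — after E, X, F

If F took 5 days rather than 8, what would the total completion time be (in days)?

20

Baseline: E→F→H = 5+8+9 = 22 → 22 days.
Since F is critical, the -3 change carries straight to that chain (now 19 days).
The binding chain switches to E→X→H = 5+6+9 = 20; finish 20 days.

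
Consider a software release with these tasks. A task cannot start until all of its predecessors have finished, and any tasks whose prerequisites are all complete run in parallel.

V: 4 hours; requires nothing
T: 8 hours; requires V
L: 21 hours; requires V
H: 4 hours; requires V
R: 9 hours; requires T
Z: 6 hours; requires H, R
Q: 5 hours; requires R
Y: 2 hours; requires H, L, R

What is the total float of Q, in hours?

Critical path: V→T→R→Z = 4+8+9+6 = 27, so the finish is 27 hours.
Longest path through Q: 26 hours (earliest finish 26, latest finish 27).
Slack of Q = 22 − 21 = 1 hour.

1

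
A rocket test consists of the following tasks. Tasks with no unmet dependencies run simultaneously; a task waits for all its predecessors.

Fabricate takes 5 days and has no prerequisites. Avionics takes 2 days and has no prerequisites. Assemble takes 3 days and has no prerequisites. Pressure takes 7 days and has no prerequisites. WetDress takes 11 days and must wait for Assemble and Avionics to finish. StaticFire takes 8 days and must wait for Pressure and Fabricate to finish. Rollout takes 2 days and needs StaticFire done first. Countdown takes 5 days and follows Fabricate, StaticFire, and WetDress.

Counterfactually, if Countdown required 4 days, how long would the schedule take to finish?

Actual critical path: Pressure→StaticFire→Countdown = 7+8+5 = 20 ⇒ 20 days.
Countdown lies on that path, so at 4 days the path becomes 19 days.
No other chain overtakes it, so the finish is 19 days.

19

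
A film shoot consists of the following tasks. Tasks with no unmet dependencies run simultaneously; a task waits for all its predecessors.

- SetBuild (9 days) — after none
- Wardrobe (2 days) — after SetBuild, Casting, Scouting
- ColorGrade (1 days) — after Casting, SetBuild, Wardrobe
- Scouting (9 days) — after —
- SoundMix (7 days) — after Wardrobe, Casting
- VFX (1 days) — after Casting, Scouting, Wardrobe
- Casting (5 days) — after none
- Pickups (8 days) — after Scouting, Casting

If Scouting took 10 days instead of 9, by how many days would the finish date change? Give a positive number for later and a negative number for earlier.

1

Critical path before the change: Scouting→Wardrobe→SoundMix = 9+2+7 = 18 giving 18 days.
Since Scouting is critical, the +1 change carries straight to that chain (now 19 days).
That remains the longest chain; total 19 days.
Change in finish: 19 − 18 = +1 days.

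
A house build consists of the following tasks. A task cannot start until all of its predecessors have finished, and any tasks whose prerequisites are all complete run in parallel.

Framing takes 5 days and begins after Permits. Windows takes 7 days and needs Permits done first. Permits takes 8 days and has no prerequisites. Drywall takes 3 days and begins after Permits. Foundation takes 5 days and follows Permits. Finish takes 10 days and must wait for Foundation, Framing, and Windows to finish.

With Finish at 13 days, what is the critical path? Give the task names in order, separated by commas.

Permits, Windows, Finish

As given, the longest chain is Permits→Windows→Finish = 8+7+10 = 25, so the finish is 25 days.
Finish is on the critical path; changing it to 13 makes that path 28 days.
The critical path is still Permits→Windows→Finish; finish is now 28 days.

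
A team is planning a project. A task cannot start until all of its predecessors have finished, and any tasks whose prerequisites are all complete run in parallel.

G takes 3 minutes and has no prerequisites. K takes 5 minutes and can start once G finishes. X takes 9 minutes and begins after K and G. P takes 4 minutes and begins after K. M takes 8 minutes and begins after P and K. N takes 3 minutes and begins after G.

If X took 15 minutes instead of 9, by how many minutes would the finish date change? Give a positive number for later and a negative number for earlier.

Baseline: G→K→P→M = 3+5+4+8 = 20 → 20 minutes.
X has 3 minutes of float (longest path through it is 17).
New critical path: G→K→X = 3+5+15 = 23 ⇒ 23 minutes.
Change in finish: 23 − 20 = +3 minutes.

3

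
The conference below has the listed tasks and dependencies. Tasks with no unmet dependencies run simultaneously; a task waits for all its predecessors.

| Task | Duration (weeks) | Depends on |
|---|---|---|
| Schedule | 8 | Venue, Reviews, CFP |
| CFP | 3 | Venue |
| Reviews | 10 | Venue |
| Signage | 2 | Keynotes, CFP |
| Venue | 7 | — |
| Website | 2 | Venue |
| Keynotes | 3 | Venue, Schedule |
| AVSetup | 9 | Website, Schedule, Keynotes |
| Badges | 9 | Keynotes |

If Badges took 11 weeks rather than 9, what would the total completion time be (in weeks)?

Critical path before the change: Venue→Reviews→Schedule→Keynotes→Badges = 7+10+8+3+9 = 37 giving 37 weeks.
Since Badges is critical, the +2 change carries straight to that chain (now 39 weeks).
The critical path is still Venue→Reviews→Schedule→Keynotes→Badges; finish is now 39 weeks.

39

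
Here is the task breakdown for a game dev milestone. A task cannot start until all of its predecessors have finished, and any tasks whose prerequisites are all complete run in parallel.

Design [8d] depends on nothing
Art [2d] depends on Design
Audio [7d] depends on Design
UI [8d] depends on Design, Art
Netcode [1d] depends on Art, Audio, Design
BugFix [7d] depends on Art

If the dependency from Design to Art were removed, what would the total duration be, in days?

16

With the dependency in place, Design→Art→UI = 8+2+8 = 18 sets the finish at 18 days.
Without Design→Art, Art's earliest start moves from 8 to 0.
New critical path: Design→Audio→Netcode = 8+7+1 = 16 ⇒ 16 days.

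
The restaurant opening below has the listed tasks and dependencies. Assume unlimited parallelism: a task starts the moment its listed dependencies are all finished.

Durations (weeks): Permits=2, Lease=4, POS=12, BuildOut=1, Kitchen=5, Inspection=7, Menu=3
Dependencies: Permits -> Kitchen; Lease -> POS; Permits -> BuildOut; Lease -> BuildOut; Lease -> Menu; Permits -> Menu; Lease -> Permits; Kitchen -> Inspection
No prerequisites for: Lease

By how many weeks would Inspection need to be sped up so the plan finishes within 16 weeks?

2

Current finish: 18 weeks; target: 16.
Inspection is on every critical path, so each week cut from Inspection cuts the finish by one (this holds down to a finish of 16).
Need 18 − 16 = 2 weeks off Inspection → Inspection becomes 5 weeks, finish becomes 16.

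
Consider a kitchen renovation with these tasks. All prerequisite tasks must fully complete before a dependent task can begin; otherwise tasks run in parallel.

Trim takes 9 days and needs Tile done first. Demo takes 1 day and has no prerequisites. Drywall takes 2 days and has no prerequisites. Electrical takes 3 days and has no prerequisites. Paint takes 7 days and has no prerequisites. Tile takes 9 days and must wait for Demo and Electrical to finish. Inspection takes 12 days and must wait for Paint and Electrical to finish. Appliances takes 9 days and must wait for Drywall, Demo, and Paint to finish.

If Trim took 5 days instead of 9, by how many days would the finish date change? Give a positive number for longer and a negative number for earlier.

Actual critical path: Electrical→Tile→Trim = 3+9+9 = 21 ⇒ 21 days.
Since Trim is critical, the -4 change carries straight to that chain (now 17 days).
New critical path: Paint→Inspection = 7+12 = 19 ⇒ 19 days.
Change in finish: 19 − 21 = -2 days.

-2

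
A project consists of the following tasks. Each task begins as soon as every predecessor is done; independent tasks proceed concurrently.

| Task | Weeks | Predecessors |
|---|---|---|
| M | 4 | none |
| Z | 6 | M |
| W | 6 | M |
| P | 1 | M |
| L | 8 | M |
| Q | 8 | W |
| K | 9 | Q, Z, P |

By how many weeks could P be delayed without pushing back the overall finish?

The longest chain is M→W→Q→K = 4+6+8+9 = 27; overall finish 27 weeks.
Longest path through P: 14 weeks (earliest finish 5, latest finish 18).
So P can slip 18 − 5 = 13 weeks.

13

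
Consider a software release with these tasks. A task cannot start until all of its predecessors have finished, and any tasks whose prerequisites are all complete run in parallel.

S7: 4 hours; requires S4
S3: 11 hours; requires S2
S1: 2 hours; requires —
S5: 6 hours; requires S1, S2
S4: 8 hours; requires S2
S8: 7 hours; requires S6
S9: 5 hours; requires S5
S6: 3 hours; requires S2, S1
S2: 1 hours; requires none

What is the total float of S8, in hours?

S1→S5→S9 = 2+6+5 = 13 sets the makespan at 13 hours.
S8 finishes as early as 12 and must finish by 13.
Slack of S8 = 6 − 5 = 1 hour.

1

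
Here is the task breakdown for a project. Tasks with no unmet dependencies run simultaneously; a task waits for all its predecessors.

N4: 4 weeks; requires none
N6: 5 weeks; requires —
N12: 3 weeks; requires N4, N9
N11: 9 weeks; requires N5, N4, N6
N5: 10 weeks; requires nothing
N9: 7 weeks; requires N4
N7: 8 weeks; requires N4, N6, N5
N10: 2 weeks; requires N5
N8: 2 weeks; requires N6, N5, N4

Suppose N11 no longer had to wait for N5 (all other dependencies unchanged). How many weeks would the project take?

Original critical path: N5→N11 = 10+9 = 19 ⇒ 19 weeks.
Without N5→N11, N11's earliest start moves from 10 to 5.
New critical path: N5→N7 = 10+8 = 18 ⇒ 18 weeks.

18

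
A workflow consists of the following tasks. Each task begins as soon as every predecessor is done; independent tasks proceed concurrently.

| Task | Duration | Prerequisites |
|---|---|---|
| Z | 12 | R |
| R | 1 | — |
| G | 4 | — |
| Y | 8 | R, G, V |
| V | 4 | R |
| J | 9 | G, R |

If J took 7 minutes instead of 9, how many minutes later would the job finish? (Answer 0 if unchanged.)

Critical path before the change: G→J = 4+9 = 13 giving 13 minutes.
J is on the critical path; changing it to 7 makes that path 11 minutes.
Now R→V→Y = 1+4+8 = 13 is longest, so the finish becomes 13 minutes.
Change in finish: 13 − 13 = +0 minutes.

0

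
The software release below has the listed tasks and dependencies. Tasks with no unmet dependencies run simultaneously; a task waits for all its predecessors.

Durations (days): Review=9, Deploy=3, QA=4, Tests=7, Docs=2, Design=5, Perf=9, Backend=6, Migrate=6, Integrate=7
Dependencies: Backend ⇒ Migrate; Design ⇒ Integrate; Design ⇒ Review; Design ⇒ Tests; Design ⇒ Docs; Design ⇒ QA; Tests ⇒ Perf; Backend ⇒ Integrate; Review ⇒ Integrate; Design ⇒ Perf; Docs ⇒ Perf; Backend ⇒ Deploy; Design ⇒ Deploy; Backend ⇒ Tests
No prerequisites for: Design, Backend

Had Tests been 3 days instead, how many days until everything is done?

Critical path before the change: Backend→Tests→Perf = 6+7+9 = 22 giving 22 days.
Tests is on the critical path; changing it to 3 makes that path 18 days.
The binding chain switches to Design→Review→Integrate = 5+9+7 = 21; finish 21 days.

21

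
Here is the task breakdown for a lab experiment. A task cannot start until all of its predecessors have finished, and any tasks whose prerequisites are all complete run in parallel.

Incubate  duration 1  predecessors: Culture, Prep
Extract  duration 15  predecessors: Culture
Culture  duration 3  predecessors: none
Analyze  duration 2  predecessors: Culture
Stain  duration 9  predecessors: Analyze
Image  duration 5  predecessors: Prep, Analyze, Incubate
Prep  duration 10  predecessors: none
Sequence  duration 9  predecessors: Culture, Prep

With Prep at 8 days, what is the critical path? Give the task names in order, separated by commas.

Culture, Extract

Actual critical path: Prep→Sequence = 10+9 = 19 ⇒ 19 days.
Since Prep is critical, the -2 change carries straight to that chain (now 17 days).
New critical path: Culture→Extract = 3+15 = 18 ⇒ 18 days.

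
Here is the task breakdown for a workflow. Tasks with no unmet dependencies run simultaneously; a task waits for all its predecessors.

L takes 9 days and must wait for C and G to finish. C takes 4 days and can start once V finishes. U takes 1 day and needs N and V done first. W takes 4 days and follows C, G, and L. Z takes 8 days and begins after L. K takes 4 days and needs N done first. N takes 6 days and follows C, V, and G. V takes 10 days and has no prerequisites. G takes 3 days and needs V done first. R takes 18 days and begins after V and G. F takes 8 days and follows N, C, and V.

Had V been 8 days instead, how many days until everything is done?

29

As given, the longest chain is V→C→L→Z = 10+4+9+8 = 31, so the finish is 31 days.
V lies on that path, so at 8 days the path becomes 29 days.
That remains the longest chain; total 29 days.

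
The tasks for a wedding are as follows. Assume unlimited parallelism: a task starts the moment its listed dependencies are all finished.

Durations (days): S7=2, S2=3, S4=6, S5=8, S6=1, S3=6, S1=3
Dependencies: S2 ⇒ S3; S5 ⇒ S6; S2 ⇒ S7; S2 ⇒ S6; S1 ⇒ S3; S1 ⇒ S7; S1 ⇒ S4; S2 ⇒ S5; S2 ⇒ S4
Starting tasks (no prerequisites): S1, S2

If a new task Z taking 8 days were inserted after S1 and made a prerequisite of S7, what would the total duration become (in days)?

13

Originally the schedule takes 12 days.
With Z inserted, S7 now waits for max(S2, S1, Z).
New critical path: S1→Z→S7 = 3+8+2 = 13 ⇒ 13 days.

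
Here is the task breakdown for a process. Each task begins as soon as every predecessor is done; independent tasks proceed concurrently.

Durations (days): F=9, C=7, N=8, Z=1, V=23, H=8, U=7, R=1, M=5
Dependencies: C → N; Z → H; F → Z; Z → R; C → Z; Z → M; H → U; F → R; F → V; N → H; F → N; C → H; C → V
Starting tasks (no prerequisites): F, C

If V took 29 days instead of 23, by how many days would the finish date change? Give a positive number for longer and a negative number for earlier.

6

The binding path is F→V = 9+23 = 32; finish at 32 days.
V is on the critical path; changing it to 29 makes that path 38 days.
No other chain overtakes it, so the finish is 38 days.
Change in finish: 38 − 32 = +6 days.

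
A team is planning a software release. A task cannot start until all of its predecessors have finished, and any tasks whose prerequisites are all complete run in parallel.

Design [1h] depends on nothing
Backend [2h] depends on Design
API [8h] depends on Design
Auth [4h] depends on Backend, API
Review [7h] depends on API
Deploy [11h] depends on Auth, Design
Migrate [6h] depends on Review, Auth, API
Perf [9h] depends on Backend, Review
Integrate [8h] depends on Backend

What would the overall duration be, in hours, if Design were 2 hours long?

As given, the longest chain is Design→API→Review→Perf = 1+8+7+9 = 25, so the finish is 25 hours.
Design lies on that path, so at 2 hours the path becomes 26 hours.
That remains the longest chain; total 26 hours.

26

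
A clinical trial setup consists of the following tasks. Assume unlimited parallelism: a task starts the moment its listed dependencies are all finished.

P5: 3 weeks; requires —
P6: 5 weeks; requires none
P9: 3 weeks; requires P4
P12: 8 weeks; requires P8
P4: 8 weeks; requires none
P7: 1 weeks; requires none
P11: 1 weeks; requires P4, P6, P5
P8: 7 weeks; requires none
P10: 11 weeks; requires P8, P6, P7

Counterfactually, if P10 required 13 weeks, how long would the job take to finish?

Baseline: P8→P10 = 7+11 = 18 → 18 weeks.
P10 lies on that path, so at 13 weeks the path becomes 20 weeks.
The critical path is still P8→P10; finish is now 20 weeks.

20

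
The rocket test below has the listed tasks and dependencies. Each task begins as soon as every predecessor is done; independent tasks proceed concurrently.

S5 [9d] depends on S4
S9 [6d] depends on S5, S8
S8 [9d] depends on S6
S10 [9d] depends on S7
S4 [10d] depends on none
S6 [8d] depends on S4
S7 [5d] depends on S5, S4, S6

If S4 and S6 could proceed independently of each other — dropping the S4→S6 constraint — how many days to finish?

33

Before: longest chain S4→S5→S7→S10 = 10+9+5+9 = 33, finish 33.
Without S4→S6, S6's earliest start moves from 10 to 0.
New critical path: S4→S5→S7→S10 = 10+9+5+9 = 33 ⇒ 33 days.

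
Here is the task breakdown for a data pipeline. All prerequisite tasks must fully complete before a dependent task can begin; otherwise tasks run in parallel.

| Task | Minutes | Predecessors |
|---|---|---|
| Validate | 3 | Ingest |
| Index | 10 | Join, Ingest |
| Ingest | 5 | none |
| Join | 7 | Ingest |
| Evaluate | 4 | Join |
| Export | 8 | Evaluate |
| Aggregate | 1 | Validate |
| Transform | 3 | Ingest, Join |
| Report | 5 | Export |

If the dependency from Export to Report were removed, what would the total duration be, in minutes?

24

With the dependency in place, Ingest→Join→Evaluate→Export→Report = 5+7+4+8+5 = 29 sets the finish at 29 minutes.
Without Export→Report, Report's earliest start moves from 24 to 0.
The longest chain is now Ingest→Join→Evaluate→Export = 5+7+4+8 = 24, so the plan takes 24 minutes.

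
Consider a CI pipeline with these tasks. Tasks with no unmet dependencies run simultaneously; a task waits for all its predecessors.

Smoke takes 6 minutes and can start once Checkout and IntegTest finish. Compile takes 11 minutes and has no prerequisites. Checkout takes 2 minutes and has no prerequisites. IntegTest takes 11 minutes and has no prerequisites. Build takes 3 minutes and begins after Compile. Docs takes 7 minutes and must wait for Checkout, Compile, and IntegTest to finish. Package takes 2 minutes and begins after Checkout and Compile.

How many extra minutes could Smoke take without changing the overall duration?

Critical path: Compile→Docs = 11+7 = 18, so the finish is 18 minutes.
Longest path through Smoke: 17 minutes (earliest finish 17, latest finish 18).
So Smoke can slip 18 − 17 = 1 minute.

1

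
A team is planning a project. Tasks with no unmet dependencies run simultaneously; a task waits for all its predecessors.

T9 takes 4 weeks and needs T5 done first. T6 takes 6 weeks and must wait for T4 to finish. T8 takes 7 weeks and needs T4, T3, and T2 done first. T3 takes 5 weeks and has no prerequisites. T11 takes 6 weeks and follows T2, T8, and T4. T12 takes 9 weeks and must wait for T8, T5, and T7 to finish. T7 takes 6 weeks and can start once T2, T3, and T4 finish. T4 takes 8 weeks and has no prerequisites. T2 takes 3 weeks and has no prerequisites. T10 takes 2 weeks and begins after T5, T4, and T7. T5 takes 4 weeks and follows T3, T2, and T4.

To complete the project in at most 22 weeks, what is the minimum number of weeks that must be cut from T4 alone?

Current finish: 24 weeks; target: 22.
T4 is on every critical path, so each week cut from T4 cuts the finish by one (this holds down to a finish of 21).
Need 24 − 22 = 2 weeks off T4 → T4 becomes 6 weeks, finish becomes 22.

2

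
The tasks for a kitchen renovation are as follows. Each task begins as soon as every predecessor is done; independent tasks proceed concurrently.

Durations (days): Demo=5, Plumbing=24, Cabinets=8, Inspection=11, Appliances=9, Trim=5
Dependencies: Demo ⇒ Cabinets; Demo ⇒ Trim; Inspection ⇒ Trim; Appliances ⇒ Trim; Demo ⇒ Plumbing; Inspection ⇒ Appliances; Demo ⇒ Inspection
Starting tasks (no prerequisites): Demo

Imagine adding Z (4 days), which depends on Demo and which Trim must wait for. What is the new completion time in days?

Originally the job takes 30 days.
With Z inserted, Trim now waits for max(Demo, Inspection, Appliances, Z).
New critical path: Demo→Inspection→Appliances→Trim = 5+11+9+5 = 30 ⇒ 30 days.

30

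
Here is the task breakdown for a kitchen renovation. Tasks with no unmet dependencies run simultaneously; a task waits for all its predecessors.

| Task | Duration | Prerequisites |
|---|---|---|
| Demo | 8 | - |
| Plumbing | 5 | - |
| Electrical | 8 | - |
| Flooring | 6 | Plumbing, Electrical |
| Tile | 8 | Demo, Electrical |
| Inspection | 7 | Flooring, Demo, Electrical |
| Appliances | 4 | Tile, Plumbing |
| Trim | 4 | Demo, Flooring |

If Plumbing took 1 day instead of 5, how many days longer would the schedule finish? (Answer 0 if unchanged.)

Actual critical path: Electrical→Flooring→Inspection = 8+6+7 = 21 ⇒ 21 days.
The longest path through Plumbing is only 18 days, so Plumbing has float 3.
That remains the longest chain; total 21 days.
Change in finish: 21 − 21 = +0 days.

0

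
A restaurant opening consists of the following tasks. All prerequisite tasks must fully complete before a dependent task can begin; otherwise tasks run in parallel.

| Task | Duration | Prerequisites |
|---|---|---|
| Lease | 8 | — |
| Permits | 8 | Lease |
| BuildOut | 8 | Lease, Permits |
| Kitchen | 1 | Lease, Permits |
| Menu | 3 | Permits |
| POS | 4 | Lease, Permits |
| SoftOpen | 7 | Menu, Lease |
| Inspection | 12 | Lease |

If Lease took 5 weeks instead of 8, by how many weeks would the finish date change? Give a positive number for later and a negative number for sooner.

-3

As given, the longest chain is Lease→Permits→Menu→SoftOpen = 8+8+3+7 = 26, so the finish is 26 weeks.
Lease lies on that path, so at 5 weeks the path becomes 23 weeks.
The critical path is still Lease→Permits→Menu→SoftOpen; finish is now 23 weeks.
Change in finish: 23 − 26 = -3 weeks.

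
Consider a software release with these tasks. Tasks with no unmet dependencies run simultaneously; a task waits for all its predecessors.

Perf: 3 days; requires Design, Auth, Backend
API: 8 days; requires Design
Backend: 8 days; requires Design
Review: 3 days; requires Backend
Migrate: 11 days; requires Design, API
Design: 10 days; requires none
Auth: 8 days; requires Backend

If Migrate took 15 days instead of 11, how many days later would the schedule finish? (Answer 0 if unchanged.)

Baseline: Design→API→Migrate = 10+8+11 = 29 → 29 days.
Migrate lies on that path, so at 15 days the path becomes 33 days.
That remains the longest chain; total 33 days.
Change in finish: 33 − 29 = +4 days.

4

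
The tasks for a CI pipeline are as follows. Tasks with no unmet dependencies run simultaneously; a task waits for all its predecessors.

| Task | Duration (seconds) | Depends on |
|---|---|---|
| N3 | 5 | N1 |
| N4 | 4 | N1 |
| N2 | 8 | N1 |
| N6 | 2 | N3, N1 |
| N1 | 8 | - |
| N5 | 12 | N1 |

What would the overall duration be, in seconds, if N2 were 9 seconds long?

20

Critical path before the change: N1→N5 = 8+12 = 20 giving 20 seconds.
N2 has 4 seconds of float (longest path through it is 16).
No other chain overtakes it, so the finish is 20 seconds.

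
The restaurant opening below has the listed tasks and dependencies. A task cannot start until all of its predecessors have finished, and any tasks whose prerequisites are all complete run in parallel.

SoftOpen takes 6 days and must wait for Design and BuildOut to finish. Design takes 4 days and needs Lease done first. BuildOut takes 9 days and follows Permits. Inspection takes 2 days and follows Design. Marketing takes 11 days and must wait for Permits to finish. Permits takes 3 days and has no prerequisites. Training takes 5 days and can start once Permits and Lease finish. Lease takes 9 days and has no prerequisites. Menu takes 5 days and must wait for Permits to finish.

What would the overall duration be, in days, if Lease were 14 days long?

24

Actual critical path: Lease→Design→SoftOpen = 9+4+6 = 19 ⇒ 19 days.
Lease lies on that path, so at 14 days the path becomes 24 days.
That remains the longest chain; total 24 days.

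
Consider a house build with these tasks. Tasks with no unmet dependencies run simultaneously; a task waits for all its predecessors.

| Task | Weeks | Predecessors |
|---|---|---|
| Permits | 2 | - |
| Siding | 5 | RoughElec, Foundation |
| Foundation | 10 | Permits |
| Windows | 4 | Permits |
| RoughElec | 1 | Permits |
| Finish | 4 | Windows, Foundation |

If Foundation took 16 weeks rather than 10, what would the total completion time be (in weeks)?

Actual critical path: Permits→Foundation→Siding = 2+10+5 = 17 ⇒ 17 weeks.
Foundation is on the critical path; changing it to 16 makes that path 23 weeks.
No other chain overtakes it, so the finish is 23 weeks.

23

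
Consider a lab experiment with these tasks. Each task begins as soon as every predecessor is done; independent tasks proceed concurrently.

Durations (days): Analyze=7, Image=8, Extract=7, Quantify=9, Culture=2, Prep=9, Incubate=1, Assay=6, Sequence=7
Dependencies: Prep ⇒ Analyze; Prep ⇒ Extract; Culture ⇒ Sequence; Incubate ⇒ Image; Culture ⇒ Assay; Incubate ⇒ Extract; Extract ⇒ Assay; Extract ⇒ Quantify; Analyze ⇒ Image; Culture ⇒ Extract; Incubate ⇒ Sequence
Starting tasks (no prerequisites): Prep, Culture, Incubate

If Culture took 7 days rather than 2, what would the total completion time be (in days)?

As given, the longest chain is Prep→Extract→Quantify = 9+7+9 = 25, so the finish is 25 days.
Culture is off the critical path — its longest chain is 18 days, giving 7 of slack.
The critical path is still Prep→Extract→Quantify; finish is now 25 days.

25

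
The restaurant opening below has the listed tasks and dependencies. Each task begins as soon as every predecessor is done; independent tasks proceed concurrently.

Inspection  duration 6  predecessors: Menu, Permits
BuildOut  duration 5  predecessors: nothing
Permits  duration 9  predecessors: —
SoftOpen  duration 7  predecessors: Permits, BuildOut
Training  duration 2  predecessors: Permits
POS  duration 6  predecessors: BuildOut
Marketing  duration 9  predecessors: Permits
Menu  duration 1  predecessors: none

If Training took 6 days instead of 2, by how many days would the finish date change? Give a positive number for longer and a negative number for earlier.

Baseline: Permits→Marketing = 9+9 = 18 → 18 days.
Training has 7 days of float (longest path through it is 11).
No other chain overtakes it, so the finish is 18 days.
Change in finish: 18 − 18 = +0 days.

0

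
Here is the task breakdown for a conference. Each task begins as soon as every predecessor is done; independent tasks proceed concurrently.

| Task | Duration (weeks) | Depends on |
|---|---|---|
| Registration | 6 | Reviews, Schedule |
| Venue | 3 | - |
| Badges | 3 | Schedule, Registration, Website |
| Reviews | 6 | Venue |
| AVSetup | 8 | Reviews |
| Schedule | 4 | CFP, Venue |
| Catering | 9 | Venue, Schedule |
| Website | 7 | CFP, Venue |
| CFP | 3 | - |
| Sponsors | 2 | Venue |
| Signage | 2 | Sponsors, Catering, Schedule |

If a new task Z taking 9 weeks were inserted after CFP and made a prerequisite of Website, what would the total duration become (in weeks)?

22

Originally the schedule takes 18 weeks.
With Z inserted, Website now waits for max(CFP, Venue, Z).
New critical path: CFP→Z→Website→Badges = 3+9+7+3 = 22 ⇒ 22 weeks.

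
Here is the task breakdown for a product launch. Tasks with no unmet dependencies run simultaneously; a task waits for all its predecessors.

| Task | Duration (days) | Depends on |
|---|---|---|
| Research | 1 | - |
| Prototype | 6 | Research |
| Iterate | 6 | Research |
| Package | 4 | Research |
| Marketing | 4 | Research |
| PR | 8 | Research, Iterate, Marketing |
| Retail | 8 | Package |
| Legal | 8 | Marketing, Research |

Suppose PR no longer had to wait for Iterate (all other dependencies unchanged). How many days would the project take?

With the dependency in place, Research→Iterate→PR = 1+6+8 = 15 sets the finish at 15 days.
Without Iterate→PR, PR's earliest start moves from 7 to 5.
After: Research→Package→Retail = 1+4+8 = 13 → 13 days.

13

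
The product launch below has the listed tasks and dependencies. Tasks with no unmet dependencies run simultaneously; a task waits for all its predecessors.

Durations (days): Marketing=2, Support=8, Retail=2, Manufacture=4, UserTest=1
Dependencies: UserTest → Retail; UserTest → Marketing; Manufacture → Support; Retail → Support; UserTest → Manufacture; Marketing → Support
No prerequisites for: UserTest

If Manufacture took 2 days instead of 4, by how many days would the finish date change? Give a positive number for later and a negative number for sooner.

As given, the longest chain is UserTest→Manufacture→Support = 1+4+8 = 13, so the finish is 13 days.
Since Manufacture is critical, the -2 change carries straight to that chain (now 11 days).
No other chain overtakes it, so the finish is 11 days.
Change in finish: 11 − 13 = -2 days.

-2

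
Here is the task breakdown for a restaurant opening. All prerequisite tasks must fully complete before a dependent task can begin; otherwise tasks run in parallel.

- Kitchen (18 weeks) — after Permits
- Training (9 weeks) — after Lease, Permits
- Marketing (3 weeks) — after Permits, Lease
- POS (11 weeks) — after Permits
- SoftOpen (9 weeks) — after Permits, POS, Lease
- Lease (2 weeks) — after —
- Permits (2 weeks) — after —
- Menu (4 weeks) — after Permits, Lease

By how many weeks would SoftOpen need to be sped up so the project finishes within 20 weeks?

Current finish: 22 weeks; target: 20.
SoftOpen is on every critical path, so each week cut from SoftOpen cuts the finish by one (this holds down to a finish of 20).
Need 22 − 20 = 2 weeks off SoftOpen → SoftOpen becomes 7 weeks, finish becomes 20.

2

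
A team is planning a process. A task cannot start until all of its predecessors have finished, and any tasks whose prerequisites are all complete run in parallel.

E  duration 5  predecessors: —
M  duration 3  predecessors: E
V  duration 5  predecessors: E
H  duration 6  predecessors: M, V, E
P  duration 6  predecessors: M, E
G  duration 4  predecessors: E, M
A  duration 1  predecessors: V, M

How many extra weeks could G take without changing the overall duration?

4

The longest chain is E→V→H = 5+5+6 = 16; overall finish 16 weeks.
The longest chain containing G totals 12 weeks.
Float = 16 − 12 = 4.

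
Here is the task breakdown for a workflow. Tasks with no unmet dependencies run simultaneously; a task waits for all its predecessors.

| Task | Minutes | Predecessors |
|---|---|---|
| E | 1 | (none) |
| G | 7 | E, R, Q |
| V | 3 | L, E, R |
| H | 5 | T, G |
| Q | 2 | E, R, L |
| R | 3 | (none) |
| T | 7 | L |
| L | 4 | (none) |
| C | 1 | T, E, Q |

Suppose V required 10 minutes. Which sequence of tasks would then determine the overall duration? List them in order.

L, Q, G, H

As given, the longest chain is L→Q→G→H = 4+2+7+5 = 18, so the finish is 18 minutes.
V is off the critical path — its longest chain is 7 minutes, giving 11 of slack.
That remains the longest chain; total 18 minutes.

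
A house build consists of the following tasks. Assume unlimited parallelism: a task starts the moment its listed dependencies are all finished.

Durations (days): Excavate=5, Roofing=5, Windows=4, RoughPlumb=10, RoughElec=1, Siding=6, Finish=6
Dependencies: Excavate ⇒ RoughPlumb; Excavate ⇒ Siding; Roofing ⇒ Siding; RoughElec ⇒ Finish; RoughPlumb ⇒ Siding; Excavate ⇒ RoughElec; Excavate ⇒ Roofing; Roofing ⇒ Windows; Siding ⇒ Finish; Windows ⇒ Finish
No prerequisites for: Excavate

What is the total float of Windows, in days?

7

Excavate→RoughPlumb→Siding→Finish = 5+10+6+6 = 27 sets the makespan at 27 days.
Longest path through Windows: 20 days (earliest finish 14, latest finish 21).
So Windows can slip 21 − 14 = 7 days.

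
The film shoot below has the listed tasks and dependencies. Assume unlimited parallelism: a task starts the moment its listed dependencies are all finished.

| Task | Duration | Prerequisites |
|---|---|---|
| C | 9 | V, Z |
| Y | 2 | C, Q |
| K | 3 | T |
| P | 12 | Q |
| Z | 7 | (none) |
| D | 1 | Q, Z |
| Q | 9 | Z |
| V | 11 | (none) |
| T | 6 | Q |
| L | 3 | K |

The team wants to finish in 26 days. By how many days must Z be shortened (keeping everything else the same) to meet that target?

2

Current finish: 28 days; target: 26.
Z is on every critical path, so each day cut from Z cuts the finish by one (this holds down to a finish of 22).
Need 28 − 26 = 2 days off Z → Z becomes 5 days, finish becomes 26.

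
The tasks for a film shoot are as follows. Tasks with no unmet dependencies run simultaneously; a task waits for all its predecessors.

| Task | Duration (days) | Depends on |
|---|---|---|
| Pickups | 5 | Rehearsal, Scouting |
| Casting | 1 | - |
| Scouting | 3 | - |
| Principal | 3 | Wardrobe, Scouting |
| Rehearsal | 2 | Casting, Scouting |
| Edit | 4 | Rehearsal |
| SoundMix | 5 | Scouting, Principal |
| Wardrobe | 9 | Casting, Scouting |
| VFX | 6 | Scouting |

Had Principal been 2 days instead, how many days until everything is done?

19

Critical path before the change: Scouting→Wardrobe→Principal→SoundMix = 3+9+3+5 = 20 giving 20 days.
Principal is on the critical path; changing it to 2 makes that path 19 days.
No other chain overtakes it, so the finish is 19 days.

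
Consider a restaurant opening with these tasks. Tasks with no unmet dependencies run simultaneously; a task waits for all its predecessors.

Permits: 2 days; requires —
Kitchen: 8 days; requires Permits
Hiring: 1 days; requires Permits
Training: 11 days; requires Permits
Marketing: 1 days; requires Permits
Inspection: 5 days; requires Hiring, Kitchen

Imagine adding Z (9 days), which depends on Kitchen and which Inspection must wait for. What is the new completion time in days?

24

Originally the plan takes 15 days.
With Z inserted, Inspection now waits for max(Hiring, Kitchen, Z).
New critical path: Permits→Kitchen→Z→Inspection = 2+8+9+5 = 24 ⇒ 24 days.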